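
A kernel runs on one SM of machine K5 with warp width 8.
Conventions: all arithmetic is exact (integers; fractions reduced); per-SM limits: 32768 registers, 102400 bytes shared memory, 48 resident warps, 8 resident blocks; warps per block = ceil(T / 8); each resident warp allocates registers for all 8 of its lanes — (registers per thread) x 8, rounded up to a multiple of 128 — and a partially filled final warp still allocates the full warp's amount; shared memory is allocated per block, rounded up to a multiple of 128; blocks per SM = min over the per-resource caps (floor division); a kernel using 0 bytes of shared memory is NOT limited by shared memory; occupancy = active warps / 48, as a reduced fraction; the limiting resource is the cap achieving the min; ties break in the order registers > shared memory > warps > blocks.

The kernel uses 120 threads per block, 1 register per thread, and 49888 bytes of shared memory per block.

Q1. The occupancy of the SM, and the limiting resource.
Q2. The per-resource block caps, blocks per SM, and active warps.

Answer: occupancy 5/8, limited by shared memory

registers: 17 blocks
shared memory: 2 blocks
warps: 3 blocks
blocks: 8 blocks

Answer: 2 blocks, 30 active warps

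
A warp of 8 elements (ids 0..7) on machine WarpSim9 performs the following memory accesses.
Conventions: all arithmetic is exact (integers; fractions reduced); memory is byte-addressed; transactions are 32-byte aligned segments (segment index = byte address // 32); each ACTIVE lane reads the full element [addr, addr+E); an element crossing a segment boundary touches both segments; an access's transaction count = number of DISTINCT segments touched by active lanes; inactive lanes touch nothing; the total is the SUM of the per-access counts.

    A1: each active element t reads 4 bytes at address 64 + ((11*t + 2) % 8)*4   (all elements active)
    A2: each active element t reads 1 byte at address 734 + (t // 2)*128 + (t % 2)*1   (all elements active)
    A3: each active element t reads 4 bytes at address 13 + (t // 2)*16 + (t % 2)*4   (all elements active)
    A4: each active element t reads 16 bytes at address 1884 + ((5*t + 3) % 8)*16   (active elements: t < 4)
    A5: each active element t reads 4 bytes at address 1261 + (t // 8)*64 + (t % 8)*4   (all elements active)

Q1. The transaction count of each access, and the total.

A1: 1 transaction
A2: 4 transactions
A3: 3 transactions
A4: 4 transactions
A5: 2 transactions

Answer: 1,4,3,4,2; total 14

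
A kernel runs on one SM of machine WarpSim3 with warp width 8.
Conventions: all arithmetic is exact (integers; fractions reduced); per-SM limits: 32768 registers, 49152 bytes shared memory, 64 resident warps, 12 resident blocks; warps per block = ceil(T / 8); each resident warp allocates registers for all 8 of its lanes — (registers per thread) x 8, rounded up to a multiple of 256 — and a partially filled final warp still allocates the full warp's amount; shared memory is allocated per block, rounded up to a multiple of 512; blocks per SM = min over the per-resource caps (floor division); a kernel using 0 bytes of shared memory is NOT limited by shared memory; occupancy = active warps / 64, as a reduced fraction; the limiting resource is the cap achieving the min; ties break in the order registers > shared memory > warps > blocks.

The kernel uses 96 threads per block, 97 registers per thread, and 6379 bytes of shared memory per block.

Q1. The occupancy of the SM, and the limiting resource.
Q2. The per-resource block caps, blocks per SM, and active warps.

Answer: occupancy 3/8, limited by registers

registers: 2 blocks
shared memory: 7 blocks
warps: 5 blocks
blocks: 12 blocks

Answer: 2 blocks, 24 active warps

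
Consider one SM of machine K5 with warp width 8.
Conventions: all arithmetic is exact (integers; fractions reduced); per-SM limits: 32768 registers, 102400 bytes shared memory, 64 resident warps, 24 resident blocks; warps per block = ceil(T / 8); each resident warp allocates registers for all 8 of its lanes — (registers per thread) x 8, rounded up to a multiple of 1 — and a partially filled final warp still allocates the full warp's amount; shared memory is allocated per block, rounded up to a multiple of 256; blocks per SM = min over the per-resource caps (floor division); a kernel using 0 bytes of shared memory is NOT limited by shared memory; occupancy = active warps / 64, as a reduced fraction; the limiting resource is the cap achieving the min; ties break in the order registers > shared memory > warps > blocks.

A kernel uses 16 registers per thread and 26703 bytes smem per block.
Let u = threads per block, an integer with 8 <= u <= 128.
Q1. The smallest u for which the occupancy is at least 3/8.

Answer: u = 57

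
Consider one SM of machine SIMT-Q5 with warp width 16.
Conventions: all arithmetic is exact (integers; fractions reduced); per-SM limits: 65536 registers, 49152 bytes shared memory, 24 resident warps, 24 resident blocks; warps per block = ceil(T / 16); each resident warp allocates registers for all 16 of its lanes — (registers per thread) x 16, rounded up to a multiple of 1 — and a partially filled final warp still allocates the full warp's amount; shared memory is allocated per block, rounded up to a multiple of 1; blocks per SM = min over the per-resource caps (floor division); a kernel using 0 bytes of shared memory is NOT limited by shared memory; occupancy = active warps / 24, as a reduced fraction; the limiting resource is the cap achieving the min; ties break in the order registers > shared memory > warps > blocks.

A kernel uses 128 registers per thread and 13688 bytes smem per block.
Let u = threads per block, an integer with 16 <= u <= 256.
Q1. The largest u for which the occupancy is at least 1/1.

Answer: u = 192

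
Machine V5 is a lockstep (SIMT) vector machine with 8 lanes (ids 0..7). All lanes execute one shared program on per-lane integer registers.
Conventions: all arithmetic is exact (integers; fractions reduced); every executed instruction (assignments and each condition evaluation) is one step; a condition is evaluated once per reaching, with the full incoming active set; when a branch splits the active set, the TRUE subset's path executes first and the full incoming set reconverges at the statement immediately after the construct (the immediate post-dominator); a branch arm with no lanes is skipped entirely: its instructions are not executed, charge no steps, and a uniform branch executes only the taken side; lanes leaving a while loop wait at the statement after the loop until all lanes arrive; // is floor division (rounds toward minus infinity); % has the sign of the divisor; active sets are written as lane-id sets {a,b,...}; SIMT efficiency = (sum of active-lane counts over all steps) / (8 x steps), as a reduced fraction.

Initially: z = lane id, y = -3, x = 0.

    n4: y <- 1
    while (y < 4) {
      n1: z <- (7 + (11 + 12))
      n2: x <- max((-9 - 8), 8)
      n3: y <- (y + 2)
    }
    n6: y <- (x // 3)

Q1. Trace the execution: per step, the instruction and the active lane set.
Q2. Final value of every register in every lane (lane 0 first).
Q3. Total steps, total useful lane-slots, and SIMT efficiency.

step 0: y <- 1                       {0,1,2,3,4,5,6,7}
step 1: eval (y < 4)                 {0,1,2,3,4,5,6,7}
step 2: z <- (7 + (11 + 12))         {0,1,2,3,4,5,6,7}
step 3: x <- max((-9 - 8), 8)        {0,1,2,3,4,5,6,7}
step 4: y <- (y + 2)                 {0,1,2,3,4,5,6,7}
step 5: eval (y < 4)                 {0,1,2,3,4,5,6,7}
step 6: z <- (7 + (11 + 12))         {0,1,2,3,4,5,6,7}
step 7: x <- max((-9 - 8), 8)        {0,1,2,3,4,5,6,7}
step 8: y <- (y + 2)                 {0,1,2,3,4,5,6,7}
step 9: eval (y < 4)                 {0,1,2,3,4,5,6,7}
step 10: y <- (x // 3)                {0,1,2,3,4,5,6,7}

Answer: 11 steps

z: 30,30,30,30,30,30,30,30
y: 2,2,2,2,2,2,2,2
x: 8,8,8,8,8,8,8,8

steps = 11; useful = 88; efficiency = 88/88 = 1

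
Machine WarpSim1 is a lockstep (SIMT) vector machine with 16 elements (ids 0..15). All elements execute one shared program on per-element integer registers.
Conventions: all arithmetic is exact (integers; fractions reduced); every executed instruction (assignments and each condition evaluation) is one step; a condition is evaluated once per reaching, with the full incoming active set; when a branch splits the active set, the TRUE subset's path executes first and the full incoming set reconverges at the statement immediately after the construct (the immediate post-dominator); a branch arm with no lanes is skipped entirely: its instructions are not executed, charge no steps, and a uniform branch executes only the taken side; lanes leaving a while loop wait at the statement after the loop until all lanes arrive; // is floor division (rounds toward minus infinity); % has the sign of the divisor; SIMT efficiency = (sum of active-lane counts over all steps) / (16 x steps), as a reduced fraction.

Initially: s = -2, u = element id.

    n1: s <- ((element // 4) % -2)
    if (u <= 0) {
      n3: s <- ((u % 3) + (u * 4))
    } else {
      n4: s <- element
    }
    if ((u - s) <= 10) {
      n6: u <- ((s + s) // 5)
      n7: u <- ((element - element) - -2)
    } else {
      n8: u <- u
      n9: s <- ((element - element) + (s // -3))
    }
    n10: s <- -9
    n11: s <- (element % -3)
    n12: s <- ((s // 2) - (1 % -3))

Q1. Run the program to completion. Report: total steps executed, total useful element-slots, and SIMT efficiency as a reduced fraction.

Answer: 10 steps, 144 useful, 9/10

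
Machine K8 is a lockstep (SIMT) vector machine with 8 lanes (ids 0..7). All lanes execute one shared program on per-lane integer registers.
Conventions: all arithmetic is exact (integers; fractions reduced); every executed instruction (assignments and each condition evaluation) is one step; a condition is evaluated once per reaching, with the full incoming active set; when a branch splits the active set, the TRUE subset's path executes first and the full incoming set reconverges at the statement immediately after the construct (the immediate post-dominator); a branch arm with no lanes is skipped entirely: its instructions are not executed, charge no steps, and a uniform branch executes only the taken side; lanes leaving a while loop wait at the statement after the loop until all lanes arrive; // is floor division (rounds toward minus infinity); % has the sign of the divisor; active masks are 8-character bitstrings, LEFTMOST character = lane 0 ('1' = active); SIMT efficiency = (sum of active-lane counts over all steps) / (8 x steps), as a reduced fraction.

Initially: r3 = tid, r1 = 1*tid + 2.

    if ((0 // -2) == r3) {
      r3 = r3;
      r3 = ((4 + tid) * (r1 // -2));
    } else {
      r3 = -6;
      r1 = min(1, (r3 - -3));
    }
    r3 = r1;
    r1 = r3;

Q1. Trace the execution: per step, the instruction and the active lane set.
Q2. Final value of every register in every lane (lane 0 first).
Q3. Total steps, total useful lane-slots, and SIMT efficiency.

step 0: eval ((0 // -2) == r3)       11111111
step 1: r3 <- r3                     10000000
step 2: r3 <- ((4 + tid) * (r1 // -2)) 10000000
step 3: r3 <- -6                     01111111
step 4: r1 <- min(1, (r3 - -3))      01111111
step 5: r3 <- r1                     11111111
step 6: r1 <- r3                     11111111

Answer: 7 steps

r3: 2,-3,-3,-3,-3,-3,-3,-3
r1: 2,-3,-3,-3,-3,-3,-3,-3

steps = 7; useful = 40; efficiency = 40/56 = 5/7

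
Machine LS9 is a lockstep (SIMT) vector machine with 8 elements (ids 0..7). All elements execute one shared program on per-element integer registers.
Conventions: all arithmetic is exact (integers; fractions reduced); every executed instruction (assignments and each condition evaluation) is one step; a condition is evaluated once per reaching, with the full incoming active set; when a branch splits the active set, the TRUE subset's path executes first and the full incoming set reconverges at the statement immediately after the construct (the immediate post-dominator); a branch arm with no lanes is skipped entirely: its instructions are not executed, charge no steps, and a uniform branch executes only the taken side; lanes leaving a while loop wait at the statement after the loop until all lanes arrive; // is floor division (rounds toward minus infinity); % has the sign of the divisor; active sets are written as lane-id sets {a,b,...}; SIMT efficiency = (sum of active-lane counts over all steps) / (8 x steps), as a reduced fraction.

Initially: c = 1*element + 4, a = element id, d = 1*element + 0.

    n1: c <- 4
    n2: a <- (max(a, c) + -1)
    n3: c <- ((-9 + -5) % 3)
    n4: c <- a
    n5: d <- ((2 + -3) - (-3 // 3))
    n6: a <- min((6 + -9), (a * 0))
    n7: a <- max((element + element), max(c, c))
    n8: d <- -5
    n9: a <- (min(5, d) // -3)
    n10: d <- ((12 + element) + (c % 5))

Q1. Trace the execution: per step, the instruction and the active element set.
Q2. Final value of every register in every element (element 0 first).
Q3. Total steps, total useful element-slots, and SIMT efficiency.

step 0: c <- 4                       {0,1,2,3,4,5,6,7}
step 1: a <- (max(a, c) + -1)        {0,1,2,3,4,5,6,7}
step 2: c <- ((-9 + -5) % 3)         {0,1,2,3,4,5,6,7}
step 3: c <- a                       {0,1,2,3,4,5,6,7}
step 4: d <- ((2 + -3) - (-3 // 3))  {0,1,2,3,4,5,6,7}
step 5: a <- min((6 + -9), (a * 0))  {0,1,2,3,4,5,6,7}
step 6: a <- max((element + element), max(c, c)) {0,1,2,3,4,5,6,7}
step 7: d <- -5                      {0,1,2,3,4,5,6,7}
step 8: a <- (min(5, d) // -3)       {0,1,2,3,4,5,6,7}
step 9: d <- ((12 + element) + (c % 5)) {0,1,2,3,4,5,6,7}

Answer: 10 steps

c: 3,3,3,3,3,4,5,6
a: 1,1,1,1,1,1,1,1
d: 15,16,17,18,19,21,18,20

steps = 10; useful = 80; efficiency = 80/80 = 1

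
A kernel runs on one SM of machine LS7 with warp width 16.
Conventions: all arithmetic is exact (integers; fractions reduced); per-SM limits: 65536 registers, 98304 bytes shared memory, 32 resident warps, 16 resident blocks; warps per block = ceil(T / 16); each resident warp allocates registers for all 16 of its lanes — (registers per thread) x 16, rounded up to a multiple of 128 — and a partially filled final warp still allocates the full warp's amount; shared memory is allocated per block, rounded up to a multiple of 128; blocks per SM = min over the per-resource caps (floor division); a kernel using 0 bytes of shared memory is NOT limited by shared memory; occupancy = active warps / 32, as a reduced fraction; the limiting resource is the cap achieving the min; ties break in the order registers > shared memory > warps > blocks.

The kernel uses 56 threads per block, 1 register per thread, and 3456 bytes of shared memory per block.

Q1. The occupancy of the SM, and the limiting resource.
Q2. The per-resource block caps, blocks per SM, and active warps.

Answer: occupancy 1, limited by warps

registers: 128 blocks
shared memory: 28 blocks
warps: 8 blocks
blocks: 16 blocks

Answer: 8 blocks, 32 active warps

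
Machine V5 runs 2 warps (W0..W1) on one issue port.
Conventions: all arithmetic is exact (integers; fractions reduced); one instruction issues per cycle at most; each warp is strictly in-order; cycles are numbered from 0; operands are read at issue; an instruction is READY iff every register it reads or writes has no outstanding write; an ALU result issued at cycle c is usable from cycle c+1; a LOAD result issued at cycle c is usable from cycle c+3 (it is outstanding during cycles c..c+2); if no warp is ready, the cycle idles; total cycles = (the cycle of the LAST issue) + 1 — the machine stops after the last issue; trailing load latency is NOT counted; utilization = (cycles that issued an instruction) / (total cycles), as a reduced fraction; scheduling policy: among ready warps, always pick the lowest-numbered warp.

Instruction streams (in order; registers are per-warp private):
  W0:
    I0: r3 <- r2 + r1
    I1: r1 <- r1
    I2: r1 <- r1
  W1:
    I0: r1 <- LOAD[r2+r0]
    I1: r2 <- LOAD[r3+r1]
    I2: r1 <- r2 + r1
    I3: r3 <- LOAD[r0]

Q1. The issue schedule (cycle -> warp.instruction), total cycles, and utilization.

cycle 0: W0.I0
cycle 1: W0.I1
cycle 2: W0.I2
cycle 3: W1.I0
cycle 4: idle
cycle 5: idle
cycle 6: W1.I1
cycle 7: idle
cycle 8: idle
cycle 9: W1.I2
cycle 10: W1.I3

Answer: 11 cycles, utilization 7/11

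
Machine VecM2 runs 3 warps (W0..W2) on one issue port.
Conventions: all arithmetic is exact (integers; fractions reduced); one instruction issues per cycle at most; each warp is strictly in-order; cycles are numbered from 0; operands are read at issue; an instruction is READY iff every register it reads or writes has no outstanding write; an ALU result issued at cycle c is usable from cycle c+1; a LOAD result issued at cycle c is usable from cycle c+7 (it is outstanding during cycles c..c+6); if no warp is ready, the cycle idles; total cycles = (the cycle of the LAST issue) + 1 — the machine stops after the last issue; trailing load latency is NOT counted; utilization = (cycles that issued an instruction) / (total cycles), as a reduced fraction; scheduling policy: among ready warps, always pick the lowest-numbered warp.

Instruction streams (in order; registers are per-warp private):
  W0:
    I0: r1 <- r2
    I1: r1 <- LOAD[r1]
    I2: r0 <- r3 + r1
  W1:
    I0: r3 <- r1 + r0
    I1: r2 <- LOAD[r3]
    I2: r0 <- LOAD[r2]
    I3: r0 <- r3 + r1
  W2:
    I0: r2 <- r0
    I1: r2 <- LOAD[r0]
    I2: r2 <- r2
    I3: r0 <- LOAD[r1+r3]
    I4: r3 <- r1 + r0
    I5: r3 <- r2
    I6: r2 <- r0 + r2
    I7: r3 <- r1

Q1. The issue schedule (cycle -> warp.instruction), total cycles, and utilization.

cycle 0: W0.I0
cycle 1: W0.I1
cycle 2: W1.I0
cycle 3: W1.I1
cycle 4: W2.I0
cycle 5: W2.I1
cycle 6: idle
cycle 7: idle
cycle 8: W0.I2
cycle 9: idle
cycle 10: W1.I2
cycle 11: idle
cycle 12: W2.I2
cycle 13: W2.I3
cycle 14: idle
cycle 15: idle
cycle 16: idle
cycle 17: W1.I3
cycle 18: idle
cycle 19: idle
cycle 20: W2.I4
cycle 21: W2.I5
cycle 22: W2.I6
cycle 23: W2.I7

Answer: 24 cycles, utilization 5/8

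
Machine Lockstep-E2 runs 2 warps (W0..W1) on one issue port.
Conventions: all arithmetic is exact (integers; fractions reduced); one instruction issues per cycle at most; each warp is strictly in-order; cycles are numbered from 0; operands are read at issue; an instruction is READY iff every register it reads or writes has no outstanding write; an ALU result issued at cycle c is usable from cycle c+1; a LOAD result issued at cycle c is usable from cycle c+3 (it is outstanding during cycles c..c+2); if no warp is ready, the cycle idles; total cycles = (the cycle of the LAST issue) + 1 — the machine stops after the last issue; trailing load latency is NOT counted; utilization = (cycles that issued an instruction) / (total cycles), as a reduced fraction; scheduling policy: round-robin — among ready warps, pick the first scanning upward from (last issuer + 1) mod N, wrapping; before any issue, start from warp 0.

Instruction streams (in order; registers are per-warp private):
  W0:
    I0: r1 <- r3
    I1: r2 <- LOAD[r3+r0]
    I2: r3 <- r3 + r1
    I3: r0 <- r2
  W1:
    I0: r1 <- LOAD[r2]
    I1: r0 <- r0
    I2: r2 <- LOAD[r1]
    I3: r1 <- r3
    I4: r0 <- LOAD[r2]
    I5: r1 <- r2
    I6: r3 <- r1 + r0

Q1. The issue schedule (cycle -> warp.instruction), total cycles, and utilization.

cycle 0: W0.I0
cycle 1: W1.I0
cycle 2: W0.I1
cycle 3: W1.I1
cycle 4: W0.I2
cycle 5: W1.I2
cycle 6: W0.I3
cycle 7: W1.I3
cycle 8: W1.I4
cycle 9: W1.I5
cycle 10: idle
cycle 11: W1.I6

Answer: 12 cycles, utilization 11/12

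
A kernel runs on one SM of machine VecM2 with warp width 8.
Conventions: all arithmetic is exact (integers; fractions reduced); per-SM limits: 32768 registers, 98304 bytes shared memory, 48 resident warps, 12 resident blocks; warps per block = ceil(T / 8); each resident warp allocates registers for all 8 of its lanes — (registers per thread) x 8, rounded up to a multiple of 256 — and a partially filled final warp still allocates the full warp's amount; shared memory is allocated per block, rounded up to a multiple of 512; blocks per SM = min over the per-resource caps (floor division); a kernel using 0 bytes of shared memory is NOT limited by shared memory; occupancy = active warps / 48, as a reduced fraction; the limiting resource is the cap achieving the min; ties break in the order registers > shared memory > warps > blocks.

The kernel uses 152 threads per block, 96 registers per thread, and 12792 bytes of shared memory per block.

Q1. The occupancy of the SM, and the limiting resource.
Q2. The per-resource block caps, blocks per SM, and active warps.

Answer: occupancy 19/24, limited by registers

registers: 2 blocks
shared memory: 7 blocks
warps: 2 blocks
blocks: 12 blocks

Answer: 2 blocks, 38 active warps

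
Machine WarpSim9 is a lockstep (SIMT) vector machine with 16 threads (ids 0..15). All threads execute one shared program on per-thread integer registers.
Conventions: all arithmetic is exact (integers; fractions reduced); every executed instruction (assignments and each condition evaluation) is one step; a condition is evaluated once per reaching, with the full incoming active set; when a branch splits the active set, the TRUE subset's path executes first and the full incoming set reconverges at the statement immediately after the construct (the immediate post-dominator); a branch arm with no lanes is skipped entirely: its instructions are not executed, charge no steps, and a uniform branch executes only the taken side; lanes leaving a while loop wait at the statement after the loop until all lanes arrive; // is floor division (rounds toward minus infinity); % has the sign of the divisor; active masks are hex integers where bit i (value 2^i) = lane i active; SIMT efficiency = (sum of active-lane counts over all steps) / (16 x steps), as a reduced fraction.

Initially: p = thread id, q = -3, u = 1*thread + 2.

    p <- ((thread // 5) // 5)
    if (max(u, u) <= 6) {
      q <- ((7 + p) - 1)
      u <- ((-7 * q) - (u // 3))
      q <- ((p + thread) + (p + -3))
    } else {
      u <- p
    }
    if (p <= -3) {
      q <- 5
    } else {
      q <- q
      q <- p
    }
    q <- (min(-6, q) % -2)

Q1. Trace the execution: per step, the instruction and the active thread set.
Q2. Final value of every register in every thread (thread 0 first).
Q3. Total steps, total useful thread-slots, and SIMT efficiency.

step 0: p <- ((thread // 5) // 5)    0xffff
step 1: eval (max(u, u) <= 6)        0xffff
step 2: q <- ((7 + p) - 1)           0x001f
step 3: u <- ((-7 * q) - (u // 3))   0x001f
step 4: q <- ((p + thread) + (p + -3)) 0x001f
step 5: u <- p                       0xffe0
step 6: eval (p <= -3)               0xffff
step 7: q <- q                       0xffff
step 8: q <- p                       0xffff
step 9: q <- (min(-6, q) % -2)       0xffff

Answer: 10 steps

p: 0,0,0,0,0,0,0,0,0,0,0,0,0,0,0,0
q: 0,0,0,0,0,0,0,0,0,0,0,0,0,0,0,0
u: -42,-43,-43,-43,-44,0,0,0,0,0,0,0,0,0,0,0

steps = 10; useful = 122; efficiency = 122/160 = 61/80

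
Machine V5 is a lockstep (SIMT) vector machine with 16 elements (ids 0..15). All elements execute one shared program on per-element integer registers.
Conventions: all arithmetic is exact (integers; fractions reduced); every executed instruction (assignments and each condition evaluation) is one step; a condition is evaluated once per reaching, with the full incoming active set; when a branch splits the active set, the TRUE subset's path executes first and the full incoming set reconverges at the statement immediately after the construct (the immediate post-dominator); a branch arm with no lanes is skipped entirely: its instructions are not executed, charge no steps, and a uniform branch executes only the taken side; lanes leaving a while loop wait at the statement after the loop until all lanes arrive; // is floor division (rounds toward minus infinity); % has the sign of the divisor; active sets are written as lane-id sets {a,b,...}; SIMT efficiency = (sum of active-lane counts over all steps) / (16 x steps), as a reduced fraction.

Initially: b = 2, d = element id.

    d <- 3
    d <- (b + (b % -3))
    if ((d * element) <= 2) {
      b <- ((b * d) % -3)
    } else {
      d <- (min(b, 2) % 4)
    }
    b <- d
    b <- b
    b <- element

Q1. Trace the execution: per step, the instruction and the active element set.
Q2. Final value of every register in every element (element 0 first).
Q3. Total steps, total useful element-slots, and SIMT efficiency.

step 0: d <- 3                       {0,1,2,3,4,5,6,7,8,9,10,11,12,13,14,15}
step 1: d <- (b + (b % -3))          {0,1,2,3,4,5,6,7,8,9,10,11,12,13,14,15}
step 2: eval ((d * element) <= 2)    {0,1,2,3,4,5,6,7,8,9,10,11,12,13,14,15}
step 3: b <- ((b * d) % -3)          {0,1,2}
step 4: d <- (min(b, 2) % 4)         {3,4,5,6,7,8,9,10,11,12,13,14,15}
step 5: b <- d                       {0,1,2,3,4,5,6,7,8,9,10,11,12,13,14,15}
step 6: b <- b                       {0,1,2,3,4,5,6,7,8,9,10,11,12,13,14,15}
step 7: b <- element                 {0,1,2,3,4,5,6,7,8,9,10,11,12,13,14,15}

Answer: 8 steps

b: 0,1,2,3,4,5,6,7,8,9,10,11,12,13,14,15
d: 1,1,1,2,2,2,2,2,2,2,2,2,2,2,2,2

steps = 8; useful = 112; efficiency = 112/128 = 7/8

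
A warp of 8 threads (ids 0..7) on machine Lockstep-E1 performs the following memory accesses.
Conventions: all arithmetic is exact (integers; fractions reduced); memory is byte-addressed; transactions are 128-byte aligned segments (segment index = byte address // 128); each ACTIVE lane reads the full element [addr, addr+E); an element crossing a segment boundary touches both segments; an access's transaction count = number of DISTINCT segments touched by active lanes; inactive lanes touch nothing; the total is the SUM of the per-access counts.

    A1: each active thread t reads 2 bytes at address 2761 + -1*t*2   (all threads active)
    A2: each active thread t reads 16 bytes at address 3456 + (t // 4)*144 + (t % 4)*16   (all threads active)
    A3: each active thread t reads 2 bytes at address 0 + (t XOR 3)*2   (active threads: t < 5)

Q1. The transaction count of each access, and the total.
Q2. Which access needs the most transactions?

A1: 1 transaction
A2: 2 transactions
A3: 1 transaction

Answer: 1,2,1; total 4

Answer: A2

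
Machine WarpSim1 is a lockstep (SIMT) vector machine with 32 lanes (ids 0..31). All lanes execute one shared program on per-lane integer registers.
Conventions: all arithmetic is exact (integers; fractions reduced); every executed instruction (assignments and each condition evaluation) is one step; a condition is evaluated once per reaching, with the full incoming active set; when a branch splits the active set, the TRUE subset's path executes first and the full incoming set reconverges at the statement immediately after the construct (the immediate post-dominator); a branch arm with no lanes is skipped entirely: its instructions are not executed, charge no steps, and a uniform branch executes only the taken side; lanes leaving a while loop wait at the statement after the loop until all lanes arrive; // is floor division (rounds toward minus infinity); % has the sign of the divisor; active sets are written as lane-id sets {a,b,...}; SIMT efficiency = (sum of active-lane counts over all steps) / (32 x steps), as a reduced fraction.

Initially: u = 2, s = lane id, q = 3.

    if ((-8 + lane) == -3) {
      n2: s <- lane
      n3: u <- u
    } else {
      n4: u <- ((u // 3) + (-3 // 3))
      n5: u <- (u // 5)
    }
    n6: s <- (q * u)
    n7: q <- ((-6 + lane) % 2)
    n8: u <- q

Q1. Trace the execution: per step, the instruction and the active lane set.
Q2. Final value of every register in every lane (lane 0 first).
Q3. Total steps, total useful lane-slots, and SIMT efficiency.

step 0: eval ((-8 + lane) == -3)     {0,1,2,3,4,5,6,7,8,9,10,11,12,13,14,15,16,17,18,19,20,21,22,23,24,25,26,27,28,29,30,31}
step 1: s <- lane                    {5}
step 2: u <- u                       {5}
step 3: u <- ((u // 3) + (-3 // 3))  {0,1,2,3,4,6,7,8,9,10,11,12,13,14,15,16,17,18,19,20,21,22,23,24,25,26,27,28,29,30,31}
step 4: u <- (u // 5)                {0,1,2,3,4,6,7,8,9,10,11,12,13,14,15,16,17,18,19,20,21,22,23,24,25,26,27,28,29,30,31}
step 5: s <- (q * u)                 {0,1,2,3,4,5,6,7,8,9,10,11,12,13,14,15,16,17,18,19,20,21,22,23,24,25,26,27,28,29,30,31}
step 6: q <- ((-6 + lane) % 2)       {0,1,2,3,4,5,6,7,8,9,10,11,12,13,14,15,16,17,18,19,20,21,22,23,24,25,26,27,28,29,30,31}
step 7: u <- q                       {0,1,2,3,4,5,6,7,8,9,10,11,12,13,14,15,16,17,18,19,20,21,22,23,24,25,26,27,28,29,30,31}

Answer: 8 steps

u: 0,1,0,1,0,1,0,1,0,1,0,1,0,1,0,1,0,1,0,1,0,1,0,1,0,1,0,1,0,1,0,1
s: -3,-3,-3,-3,-3,6,-3,-3,-3,-3,-3,-3,-3,-3,-3,-3,-3,-3,-3,-3,-3,-3,-3,-3,-3,-3,-3,-3,-3,-3,-3,-3
q: 0,1,0,1,0,1,0,1,0,1,0,1,0,1,0,1,0,1,0,1,0,1,0,1,0,1,0,1,0,1,0,1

steps = 8; useful = 192; efficiency = 192/256 = 3/4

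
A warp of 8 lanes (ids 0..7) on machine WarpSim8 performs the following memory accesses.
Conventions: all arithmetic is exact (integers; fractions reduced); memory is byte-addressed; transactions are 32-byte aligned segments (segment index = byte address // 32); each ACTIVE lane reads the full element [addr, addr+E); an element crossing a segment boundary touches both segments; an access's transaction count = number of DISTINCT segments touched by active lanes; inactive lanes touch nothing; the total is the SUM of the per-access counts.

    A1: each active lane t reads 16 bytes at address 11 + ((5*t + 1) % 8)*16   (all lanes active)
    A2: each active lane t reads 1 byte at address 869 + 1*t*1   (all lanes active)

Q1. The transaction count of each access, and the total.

A1: 5 transactions
A2: 1 transaction

Answer: 5,1; total 6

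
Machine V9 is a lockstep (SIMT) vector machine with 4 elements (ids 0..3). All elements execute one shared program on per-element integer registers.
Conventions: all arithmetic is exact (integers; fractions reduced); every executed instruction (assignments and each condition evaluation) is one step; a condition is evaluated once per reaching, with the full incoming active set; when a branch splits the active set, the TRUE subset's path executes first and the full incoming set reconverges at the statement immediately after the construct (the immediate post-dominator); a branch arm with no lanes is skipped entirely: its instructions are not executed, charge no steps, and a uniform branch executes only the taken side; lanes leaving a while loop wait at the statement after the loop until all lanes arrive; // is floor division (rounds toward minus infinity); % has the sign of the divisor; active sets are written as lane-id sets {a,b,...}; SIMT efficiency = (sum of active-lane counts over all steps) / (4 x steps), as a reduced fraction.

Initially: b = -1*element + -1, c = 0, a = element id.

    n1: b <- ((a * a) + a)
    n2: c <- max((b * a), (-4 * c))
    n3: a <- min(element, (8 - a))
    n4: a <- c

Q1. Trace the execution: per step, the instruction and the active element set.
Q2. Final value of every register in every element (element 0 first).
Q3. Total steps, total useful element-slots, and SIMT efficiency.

step 0: b <- ((a * a) + a)           {0,1,2,3}
step 1: c <- max((b * a), (-4 * c))  {0,1,2,3}
step 2: a <- min(element, (8 - a))   {0,1,2,3}
step 3: a <- c                       {0,1,2,3}

Answer: 4 steps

b: 0,2,6,12
c: 0,2,12,36
a: 0,2,12,36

steps = 4; useful = 16; efficiency = 16/16 = 1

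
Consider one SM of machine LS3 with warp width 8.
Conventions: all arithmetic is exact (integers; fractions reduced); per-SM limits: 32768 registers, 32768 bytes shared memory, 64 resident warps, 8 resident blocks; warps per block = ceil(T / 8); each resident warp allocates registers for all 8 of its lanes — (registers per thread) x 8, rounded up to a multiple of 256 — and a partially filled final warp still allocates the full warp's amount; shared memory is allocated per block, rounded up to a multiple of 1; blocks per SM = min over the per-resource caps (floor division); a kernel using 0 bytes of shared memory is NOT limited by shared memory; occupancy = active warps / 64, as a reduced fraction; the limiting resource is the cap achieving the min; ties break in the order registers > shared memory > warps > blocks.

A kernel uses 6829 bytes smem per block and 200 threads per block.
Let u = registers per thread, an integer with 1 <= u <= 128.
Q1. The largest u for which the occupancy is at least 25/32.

Answer: u = 64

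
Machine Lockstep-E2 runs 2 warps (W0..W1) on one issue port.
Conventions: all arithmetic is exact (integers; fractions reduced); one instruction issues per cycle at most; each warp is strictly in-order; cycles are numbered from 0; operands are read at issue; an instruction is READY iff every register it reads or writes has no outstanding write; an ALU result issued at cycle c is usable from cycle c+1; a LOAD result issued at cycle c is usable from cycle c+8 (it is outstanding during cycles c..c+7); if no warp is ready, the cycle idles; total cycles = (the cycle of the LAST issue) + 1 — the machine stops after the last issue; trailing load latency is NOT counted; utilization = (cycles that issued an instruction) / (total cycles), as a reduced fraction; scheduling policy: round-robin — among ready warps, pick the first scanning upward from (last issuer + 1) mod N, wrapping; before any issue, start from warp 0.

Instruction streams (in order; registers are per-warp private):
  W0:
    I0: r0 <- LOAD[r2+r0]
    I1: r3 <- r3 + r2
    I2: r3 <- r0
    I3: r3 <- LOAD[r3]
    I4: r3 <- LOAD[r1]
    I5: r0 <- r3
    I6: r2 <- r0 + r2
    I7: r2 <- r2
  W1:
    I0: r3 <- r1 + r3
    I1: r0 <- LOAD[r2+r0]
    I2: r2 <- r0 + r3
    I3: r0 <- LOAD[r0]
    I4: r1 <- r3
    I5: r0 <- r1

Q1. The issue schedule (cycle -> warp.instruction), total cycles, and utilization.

cycle 0: W0.I0
cycle 1: W1.I0
cycle 2: W0.I1
cycle 3: W1.I1
cycle 4: idle
cycle 5: idle
cycle 6: idle
cycle 7: idle
cycle 8: W0.I2
cycle 9: W0.I3
cycle 10: idle
cycle 11: W1.I2
cycle 12: W1.I3
cycle 13: W1.I4
cycle 14: idle
cycle 15: idle
cycle 16: idle
cycle 17: W0.I4
cycle 18: idle
cycle 19: idle
cycle 20: W1.I5
cycle 21: idle
cycle 22: idle
cycle 23: idle
cycle 24: idle
cycle 25: W0.I5
cycle 26: W0.I6
cycle 27: W0.I7

Answer: 28 cycles, utilization 1/2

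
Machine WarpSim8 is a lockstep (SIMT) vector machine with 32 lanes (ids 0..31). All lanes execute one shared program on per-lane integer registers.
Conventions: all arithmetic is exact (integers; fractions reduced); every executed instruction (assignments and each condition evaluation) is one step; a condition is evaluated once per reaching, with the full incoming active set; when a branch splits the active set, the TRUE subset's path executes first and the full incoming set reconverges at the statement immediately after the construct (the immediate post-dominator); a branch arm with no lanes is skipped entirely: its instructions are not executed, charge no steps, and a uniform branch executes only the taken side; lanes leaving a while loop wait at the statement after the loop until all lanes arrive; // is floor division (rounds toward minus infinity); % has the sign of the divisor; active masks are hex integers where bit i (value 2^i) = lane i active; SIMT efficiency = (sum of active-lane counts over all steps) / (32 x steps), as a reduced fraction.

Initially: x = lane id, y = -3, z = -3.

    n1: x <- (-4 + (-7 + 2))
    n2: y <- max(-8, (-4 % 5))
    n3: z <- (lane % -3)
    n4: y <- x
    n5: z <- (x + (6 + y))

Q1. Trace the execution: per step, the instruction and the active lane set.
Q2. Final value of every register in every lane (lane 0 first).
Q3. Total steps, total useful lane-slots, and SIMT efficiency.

step 0: x <- (-4 + (-7 + 2))         0xffffffff
step 1: y <- max(-8, (-4 % 5))       0xffffffff
step 2: z <- (lane % -3)             0xffffffff
step 3: y <- x                       0xffffffff
step 4: z <- (x + (6 + y))           0xffffffff

Answer: 5 steps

x: -9,-9,-9,-9,-9,-9,-9,-9,-9,-9,-9,-9,-9,-9,-9,-9,-9,-9,-9,-9,-9,-9,-9,-9,-9,-9,-9,-9,-9,-9,-9,-9
y: -9,-9,-9,-9,-9,-9,-9,-9,-9,-9,-9,-9,-9,-9,-9,-9,-9,-9,-9,-9,-9,-9,-9,-9,-9,-9,-9,-9,-9,-9,-9,-9
z: -12,-12,-12,-12,-12,-12,-12,-12,-12,-12,-12,-12,-12,-12,-12,-12,-12,-12,-12,-12,-12,-12,-12,-12,-12,-12,-12,-12,-12,-12,-12,-12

steps = 5; useful = 160; efficiency = 160/160 = 1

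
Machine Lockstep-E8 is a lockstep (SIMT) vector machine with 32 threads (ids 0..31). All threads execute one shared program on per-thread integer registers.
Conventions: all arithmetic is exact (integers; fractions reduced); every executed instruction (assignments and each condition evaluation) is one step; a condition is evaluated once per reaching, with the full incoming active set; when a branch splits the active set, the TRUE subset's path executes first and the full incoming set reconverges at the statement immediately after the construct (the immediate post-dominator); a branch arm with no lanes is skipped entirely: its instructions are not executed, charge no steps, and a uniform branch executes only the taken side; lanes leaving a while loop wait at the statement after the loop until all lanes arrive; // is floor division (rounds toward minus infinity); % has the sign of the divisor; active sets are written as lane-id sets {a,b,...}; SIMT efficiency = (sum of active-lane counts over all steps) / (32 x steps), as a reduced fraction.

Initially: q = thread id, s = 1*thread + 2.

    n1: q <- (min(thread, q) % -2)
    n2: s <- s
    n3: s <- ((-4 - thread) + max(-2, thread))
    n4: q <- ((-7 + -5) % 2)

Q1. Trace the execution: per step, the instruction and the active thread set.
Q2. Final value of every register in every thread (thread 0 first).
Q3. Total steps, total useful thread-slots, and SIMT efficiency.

step 0: q <- (min(thread, q) % -2)   {0,1,2,3,4,5,6,7,8,9,10,11,12,13,14,15,16,17,18,19,20,21,22,23,24,25,26,27,28,29,30,31}
step 1: s <- s                       {0,1,2,3,4,5,6,7,8,9,10,11,12,13,14,15,16,17,18,19,20,21,22,23,24,25,26,27,28,29,30,31}
step 2: s <- ((-4 - thread) + max(-2, thread)) {0,1,2,3,4,5,6,7,8,9,10,11,12,13,14,15,16,17,18,19,20,21,22,23,24,25,26,27,28,29,30,31}
step 3: q <- ((-7 + -5) % 2)         {0,1,2,3,4,5,6,7,8,9,10,11,12,13,14,15,16,17,18,19,20,21,22,23,24,25,26,27,28,29,30,31}

Answer: 4 steps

q: 0,0,0,0,0,0,0,0,0,0,0,0,0,0,0,0,0,0,0,0,0,0,0,0,0,0,0,0,0,0,0,0
s: -4,-4,-4,-4,-4,-4,-4,-4,-4,-4,-4,-4,-4,-4,-4,-4,-4,-4,-4,-4,-4,-4,-4,-4,-4,-4,-4,-4,-4,-4,-4,-4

steps = 4; useful = 128; efficiency = 128/128 = 1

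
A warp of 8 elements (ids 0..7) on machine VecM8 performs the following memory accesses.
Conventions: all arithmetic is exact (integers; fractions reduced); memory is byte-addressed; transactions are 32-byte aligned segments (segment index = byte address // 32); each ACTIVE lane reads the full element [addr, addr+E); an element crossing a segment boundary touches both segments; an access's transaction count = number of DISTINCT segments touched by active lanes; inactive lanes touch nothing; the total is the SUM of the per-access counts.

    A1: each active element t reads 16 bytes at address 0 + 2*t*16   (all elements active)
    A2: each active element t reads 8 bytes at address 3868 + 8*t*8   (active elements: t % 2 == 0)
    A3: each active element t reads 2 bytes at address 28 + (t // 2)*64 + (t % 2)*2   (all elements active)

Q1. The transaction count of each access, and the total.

A1: 8 transactions
A2: 8 transactions
A3: 4 transactions

Answer: 8,8,4; total 20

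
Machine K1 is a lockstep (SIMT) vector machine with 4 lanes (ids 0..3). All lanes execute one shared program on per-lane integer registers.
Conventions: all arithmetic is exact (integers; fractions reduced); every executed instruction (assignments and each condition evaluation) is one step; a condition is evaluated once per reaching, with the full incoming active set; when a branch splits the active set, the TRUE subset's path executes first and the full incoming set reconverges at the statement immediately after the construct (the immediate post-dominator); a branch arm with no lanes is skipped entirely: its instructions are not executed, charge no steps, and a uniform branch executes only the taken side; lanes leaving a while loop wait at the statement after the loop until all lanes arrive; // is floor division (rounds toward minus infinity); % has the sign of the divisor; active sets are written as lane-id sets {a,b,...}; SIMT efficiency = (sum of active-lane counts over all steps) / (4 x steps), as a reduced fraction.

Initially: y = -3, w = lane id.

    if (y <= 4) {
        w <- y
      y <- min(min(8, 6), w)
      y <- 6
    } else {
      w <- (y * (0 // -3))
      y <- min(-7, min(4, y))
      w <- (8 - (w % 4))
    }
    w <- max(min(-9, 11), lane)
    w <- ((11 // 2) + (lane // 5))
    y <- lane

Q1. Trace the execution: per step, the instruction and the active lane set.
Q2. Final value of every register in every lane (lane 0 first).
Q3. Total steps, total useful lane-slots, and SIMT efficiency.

step 0: eval (y <= 4)                {0,1,2,3}
step 1: w <- y                       {0,1,2,3}
step 2: y <- min(min(8, 6), w)       {0,1,2,3}
step 3: y <- 6                       {0,1,2,3}
step 4: w <- max(min(-9, 11), lane)  {0,1,2,3}
step 5: w <- ((11 // 2) + (lane // 5)) {0,1,2,3}
step 6: y <- lane                    {0,1,2,3}

Answer: 7 steps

y: 0,1,2,3
w: 5,5,5,5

steps = 7; useful = 28; efficiency = 28/28 = 1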